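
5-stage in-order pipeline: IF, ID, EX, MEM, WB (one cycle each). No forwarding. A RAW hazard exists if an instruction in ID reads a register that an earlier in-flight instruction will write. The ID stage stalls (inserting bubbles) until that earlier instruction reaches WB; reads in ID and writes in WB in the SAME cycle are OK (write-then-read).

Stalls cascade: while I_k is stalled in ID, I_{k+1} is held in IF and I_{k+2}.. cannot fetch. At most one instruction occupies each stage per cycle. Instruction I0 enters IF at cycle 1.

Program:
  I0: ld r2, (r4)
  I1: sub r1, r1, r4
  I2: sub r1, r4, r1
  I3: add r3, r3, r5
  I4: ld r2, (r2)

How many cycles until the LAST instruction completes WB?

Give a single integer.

I0 ld r2 <- r4: IF@1 ID@2 stall=0 (-) EX@3 MEM@4 WB@5
I1 sub r1 <- r1,r4: IF@2 ID@3 stall=0 (-) EX@4 MEM@5 WB@6
I2 sub r1 <- r4,r1: IF@3 ID@4 stall=2 (RAW on I1.r1 (WB@6)) EX@7 MEM@8 WB@9
I3 add r3 <- r3,r5: IF@4 ID@7 stall=0 (-) EX@8 MEM@9 WB@10
I4 ld r2 <- r2: IF@7 ID@8 stall=0 (-) EX@9 MEM@10 WB@11

Answer: 11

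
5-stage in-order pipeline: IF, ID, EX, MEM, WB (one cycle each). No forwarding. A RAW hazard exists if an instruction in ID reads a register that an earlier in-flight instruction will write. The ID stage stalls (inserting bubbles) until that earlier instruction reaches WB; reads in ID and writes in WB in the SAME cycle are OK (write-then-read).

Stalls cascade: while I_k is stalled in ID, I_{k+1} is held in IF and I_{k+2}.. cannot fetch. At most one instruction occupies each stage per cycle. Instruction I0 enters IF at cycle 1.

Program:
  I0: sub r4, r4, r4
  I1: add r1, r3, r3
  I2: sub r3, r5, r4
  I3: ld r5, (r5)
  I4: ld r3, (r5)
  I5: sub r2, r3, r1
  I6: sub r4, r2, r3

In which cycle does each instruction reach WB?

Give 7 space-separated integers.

Answer: 5 6 8 9 12 15 18

Derivation:
I0 sub r4 <- r4,r4: IF@1 ID@2 stall=0 (-) EX@3 MEM@4 WB@5
I1 add r1 <- r3,r3: IF@2 ID@3 stall=0 (-) EX@4 MEM@5 WB@6
I2 sub r3 <- r5,r4: IF@3 ID@4 stall=1 (RAW on I0.r4 (WB@5)) EX@6 MEM@7 WB@8
I3 ld r5 <- r5: IF@4 ID@6 stall=0 (-) EX@7 MEM@8 WB@9
I4 ld r3 <- r5: IF@6 ID@7 stall=2 (RAW on I3.r5 (WB@9)) EX@10 MEM@11 WB@12
I5 sub r2 <- r3,r1: IF@7 ID@10 stall=2 (RAW on I4.r3 (WB@12)) EX@13 MEM@14 WB@15
I6 sub r4 <- r2,r3: IF@10 ID@13 stall=2 (RAW on I5.r2 (WB@15)) EX@16 MEM@17 WB@18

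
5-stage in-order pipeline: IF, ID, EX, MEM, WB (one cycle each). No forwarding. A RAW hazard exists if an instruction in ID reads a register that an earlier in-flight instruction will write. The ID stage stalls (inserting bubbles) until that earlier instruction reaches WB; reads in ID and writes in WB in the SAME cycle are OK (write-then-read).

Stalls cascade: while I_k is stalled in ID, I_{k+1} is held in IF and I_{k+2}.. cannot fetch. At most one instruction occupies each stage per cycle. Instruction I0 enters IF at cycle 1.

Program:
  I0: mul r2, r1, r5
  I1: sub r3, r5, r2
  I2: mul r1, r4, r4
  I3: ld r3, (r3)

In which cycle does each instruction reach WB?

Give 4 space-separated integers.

I0 mul r2 <- r1,r5: IF@1 ID@2 stall=0 (-) EX@3 MEM@4 WB@5
I1 sub r3 <- r5,r2: IF@2 ID@3 stall=2 (RAW on I0.r2 (WB@5)) EX@6 MEM@7 WB@8
I2 mul r1 <- r4,r4: IF@3 ID@6 stall=0 (-) EX@7 MEM@8 WB@9
I3 ld r3 <- r3: IF@6 ID@7 stall=1 (RAW on I1.r3 (WB@8)) EX@9 MEM@10 WB@11

Answer: 5 8 9 11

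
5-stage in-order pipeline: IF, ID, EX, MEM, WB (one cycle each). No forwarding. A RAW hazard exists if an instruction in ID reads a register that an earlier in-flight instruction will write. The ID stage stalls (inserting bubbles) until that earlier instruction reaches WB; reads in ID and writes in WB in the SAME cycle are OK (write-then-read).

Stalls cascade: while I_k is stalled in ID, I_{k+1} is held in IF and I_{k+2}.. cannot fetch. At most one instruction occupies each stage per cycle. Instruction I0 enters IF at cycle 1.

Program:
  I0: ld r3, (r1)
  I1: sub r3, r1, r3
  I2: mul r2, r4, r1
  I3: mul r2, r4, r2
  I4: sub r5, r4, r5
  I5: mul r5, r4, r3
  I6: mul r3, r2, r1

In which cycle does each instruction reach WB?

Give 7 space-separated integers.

Answer: 5 8 9 12 13 14 15

Derivation:
I0 ld r3 <- r1: IF@1 ID@2 stall=0 (-) EX@3 MEM@4 WB@5
I1 sub r3 <- r1,r3: IF@2 ID@3 stall=2 (RAW on I0.r3 (WB@5)) EX@6 MEM@7 WB@8
I2 mul r2 <- r4,r1: IF@3 ID@6 stall=0 (-) EX@7 MEM@8 WB@9
I3 mul r2 <- r4,r2: IF@6 ID@7 stall=2 (RAW on I2.r2 (WB@9)) EX@10 MEM@11 WB@12
I4 sub r5 <- r4,r5: IF@7 ID@10 stall=0 (-) EX@11 MEM@12 WB@13
I5 mul r5 <- r4,r3: IF@10 ID@11 stall=0 (-) EX@12 MEM@13 WB@14
I6 mul r3 <- r2,r1: IF@11 ID@12 stall=0 (-) EX@13 MEM@14 WB@15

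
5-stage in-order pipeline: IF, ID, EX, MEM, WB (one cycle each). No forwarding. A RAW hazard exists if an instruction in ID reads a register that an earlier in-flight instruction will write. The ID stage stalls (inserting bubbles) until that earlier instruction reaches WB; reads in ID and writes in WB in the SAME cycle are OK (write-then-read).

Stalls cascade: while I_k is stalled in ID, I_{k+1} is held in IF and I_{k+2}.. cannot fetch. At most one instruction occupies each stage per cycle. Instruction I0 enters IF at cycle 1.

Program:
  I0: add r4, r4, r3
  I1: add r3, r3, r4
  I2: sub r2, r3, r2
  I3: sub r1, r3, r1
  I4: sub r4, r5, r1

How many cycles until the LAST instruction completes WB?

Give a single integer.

Answer: 15

Derivation:
I0 add r4 <- r4,r3: IF@1 ID@2 stall=0 (-) EX@3 MEM@4 WB@5
I1 add r3 <- r3,r4: IF@2 ID@3 stall=2 (RAW on I0.r4 (WB@5)) EX@6 MEM@7 WB@8
I2 sub r2 <- r3,r2: IF@3 ID@6 stall=2 (RAW on I1.r3 (WB@8)) EX@9 MEM@10 WB@11
I3 sub r1 <- r3,r1: IF@6 ID@9 stall=0 (-) EX@10 MEM@11 WB@12
I4 sub r4 <- r5,r1: IF@9 ID@10 stall=2 (RAW on I3.r1 (WB@12)) EX@13 MEM@14 WB@15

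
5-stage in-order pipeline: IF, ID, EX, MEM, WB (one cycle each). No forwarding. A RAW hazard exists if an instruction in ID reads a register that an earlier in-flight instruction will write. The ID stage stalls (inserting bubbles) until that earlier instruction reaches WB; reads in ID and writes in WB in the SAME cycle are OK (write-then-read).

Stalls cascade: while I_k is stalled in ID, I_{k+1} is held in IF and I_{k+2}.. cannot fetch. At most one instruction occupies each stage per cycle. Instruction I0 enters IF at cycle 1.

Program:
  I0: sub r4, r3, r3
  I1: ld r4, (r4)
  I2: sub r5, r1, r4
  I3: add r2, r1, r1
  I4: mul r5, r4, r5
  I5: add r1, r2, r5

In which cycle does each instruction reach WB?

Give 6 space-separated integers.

Answer: 5 8 11 12 14 17

Derivation:
I0 sub r4 <- r3,r3: IF@1 ID@2 stall=0 (-) EX@3 MEM@4 WB@5
I1 ld r4 <- r4: IF@2 ID@3 stall=2 (RAW on I0.r4 (WB@5)) EX@6 MEM@7 WB@8
I2 sub r5 <- r1,r4: IF@3 ID@6 stall=2 (RAW on I1.r4 (WB@8)) EX@9 MEM@10 WB@11
I3 add r2 <- r1,r1: IF@6 ID@9 stall=0 (-) EX@10 MEM@11 WB@12
I4 mul r5 <- r4,r5: IF@9 ID@10 stall=1 (RAW on I2.r5 (WB@11)) EX@12 MEM@13 WB@14
I5 add r1 <- r2,r5: IF@10 ID@12 stall=2 (RAW on I4.r5 (WB@14)) EX@15 MEM@16 WB@17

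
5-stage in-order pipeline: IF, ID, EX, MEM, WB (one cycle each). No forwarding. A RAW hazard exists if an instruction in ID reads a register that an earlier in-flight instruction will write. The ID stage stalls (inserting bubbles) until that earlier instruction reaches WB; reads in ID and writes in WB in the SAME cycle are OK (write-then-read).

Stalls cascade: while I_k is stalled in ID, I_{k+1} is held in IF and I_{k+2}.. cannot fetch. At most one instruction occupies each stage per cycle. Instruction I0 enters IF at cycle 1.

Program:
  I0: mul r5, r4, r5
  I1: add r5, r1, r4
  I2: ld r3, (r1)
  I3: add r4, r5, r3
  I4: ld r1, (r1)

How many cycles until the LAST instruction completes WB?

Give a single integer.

Answer: 11

Derivation:
I0 mul r5 <- r4,r5: IF@1 ID@2 stall=0 (-) EX@3 MEM@4 WB@5
I1 add r5 <- r1,r4: IF@2 ID@3 stall=0 (-) EX@4 MEM@5 WB@6
I2 ld r3 <- r1: IF@3 ID@4 stall=0 (-) EX@5 MEM@6 WB@7
I3 add r4 <- r5,r3: IF@4 ID@5 stall=2 (RAW on I2.r3 (WB@7)) EX@8 MEM@9 WB@10
I4 ld r1 <- r1: IF@5 ID@8 stall=0 (-) EX@9 MEM@10 WB@11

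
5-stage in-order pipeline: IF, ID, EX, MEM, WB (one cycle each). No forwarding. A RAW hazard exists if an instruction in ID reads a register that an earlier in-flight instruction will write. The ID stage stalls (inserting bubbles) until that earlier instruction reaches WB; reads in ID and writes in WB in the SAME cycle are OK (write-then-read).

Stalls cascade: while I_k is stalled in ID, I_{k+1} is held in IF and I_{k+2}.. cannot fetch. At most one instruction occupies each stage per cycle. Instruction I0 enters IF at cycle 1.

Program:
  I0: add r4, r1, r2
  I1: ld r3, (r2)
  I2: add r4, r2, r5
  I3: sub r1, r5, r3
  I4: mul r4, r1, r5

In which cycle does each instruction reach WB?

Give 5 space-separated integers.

Answer: 5 6 7 9 12

Derivation:
I0 add r4 <- r1,r2: IF@1 ID@2 stall=0 (-) EX@3 MEM@4 WB@5
I1 ld r3 <- r2: IF@2 ID@3 stall=0 (-) EX@4 MEM@5 WB@6
I2 add r4 <- r2,r5: IF@3 ID@4 stall=0 (-) EX@5 MEM@6 WB@7
I3 sub r1 <- r5,r3: IF@4 ID@5 stall=1 (RAW on I1.r3 (WB@6)) EX@7 MEM@8 WB@9
I4 mul r4 <- r1,r5: IF@5 ID@7 stall=2 (RAW on I3.r1 (WB@9)) EX@10 MEM@11 WB@12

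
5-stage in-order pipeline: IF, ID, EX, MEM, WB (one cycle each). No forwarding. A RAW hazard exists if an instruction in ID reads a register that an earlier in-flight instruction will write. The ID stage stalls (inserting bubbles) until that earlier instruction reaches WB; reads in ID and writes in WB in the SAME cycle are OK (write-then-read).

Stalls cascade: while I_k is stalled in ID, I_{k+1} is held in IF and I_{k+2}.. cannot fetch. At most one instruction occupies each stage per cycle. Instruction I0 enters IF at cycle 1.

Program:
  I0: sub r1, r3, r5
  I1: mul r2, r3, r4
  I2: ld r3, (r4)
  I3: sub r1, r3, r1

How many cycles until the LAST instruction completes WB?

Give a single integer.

I0 sub r1 <- r3,r5: IF@1 ID@2 stall=0 (-) EX@3 MEM@4 WB@5
I1 mul r2 <- r3,r4: IF@2 ID@3 stall=0 (-) EX@4 MEM@5 WB@6
I2 ld r3 <- r4: IF@3 ID@4 stall=0 (-) EX@5 MEM@6 WB@7
I3 sub r1 <- r3,r1: IF@4 ID@5 stall=2 (RAW on I2.r3 (WB@7)) EX@8 MEM@9 WB@10

Answer: 10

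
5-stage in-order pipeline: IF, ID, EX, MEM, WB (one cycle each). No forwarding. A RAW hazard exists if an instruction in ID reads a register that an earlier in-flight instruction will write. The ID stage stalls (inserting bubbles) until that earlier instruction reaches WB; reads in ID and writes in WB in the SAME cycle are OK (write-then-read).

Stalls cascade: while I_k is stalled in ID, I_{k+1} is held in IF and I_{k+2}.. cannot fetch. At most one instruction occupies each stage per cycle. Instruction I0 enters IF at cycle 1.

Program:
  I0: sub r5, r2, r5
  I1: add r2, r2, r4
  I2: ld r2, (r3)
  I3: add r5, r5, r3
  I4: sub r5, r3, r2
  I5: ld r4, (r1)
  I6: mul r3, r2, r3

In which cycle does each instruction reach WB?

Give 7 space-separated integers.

I0 sub r5 <- r2,r5: IF@1 ID@2 stall=0 (-) EX@3 MEM@4 WB@5
I1 add r2 <- r2,r4: IF@2 ID@3 stall=0 (-) EX@4 MEM@5 WB@6
I2 ld r2 <- r3: IF@3 ID@4 stall=0 (-) EX@5 MEM@6 WB@7
I3 add r5 <- r5,r3: IF@4 ID@5 stall=0 (-) EX@6 MEM@7 WB@8
I4 sub r5 <- r3,r2: IF@5 ID@6 stall=1 (RAW on I2.r2 (WB@7)) EX@8 MEM@9 WB@10
I5 ld r4 <- r1: IF@6 ID@8 stall=0 (-) EX@9 MEM@10 WB@11
I6 mul r3 <- r2,r3: IF@8 ID@9 stall=0 (-) EX@10 MEM@11 WB@12

Answer: 5 6 7 8 10 11 12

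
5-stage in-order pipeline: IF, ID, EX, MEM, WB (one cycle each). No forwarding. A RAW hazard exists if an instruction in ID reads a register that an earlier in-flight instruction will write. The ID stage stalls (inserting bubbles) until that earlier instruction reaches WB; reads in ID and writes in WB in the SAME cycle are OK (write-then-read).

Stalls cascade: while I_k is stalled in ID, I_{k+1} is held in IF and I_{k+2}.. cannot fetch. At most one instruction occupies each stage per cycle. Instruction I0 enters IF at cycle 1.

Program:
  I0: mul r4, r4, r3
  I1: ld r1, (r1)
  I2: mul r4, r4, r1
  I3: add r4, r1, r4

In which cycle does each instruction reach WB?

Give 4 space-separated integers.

Answer: 5 6 9 12

Derivation:
I0 mul r4 <- r4,r3: IF@1 ID@2 stall=0 (-) EX@3 MEM@4 WB@5
I1 ld r1 <- r1: IF@2 ID@3 stall=0 (-) EX@4 MEM@5 WB@6
I2 mul r4 <- r4,r1: IF@3 ID@4 stall=2 (RAW on I1.r1 (WB@6)) EX@7 MEM@8 WB@9
I3 add r4 <- r1,r4: IF@4 ID@7 stall=2 (RAW on I2.r4 (WB@9)) EX@10 MEM@11 WB@12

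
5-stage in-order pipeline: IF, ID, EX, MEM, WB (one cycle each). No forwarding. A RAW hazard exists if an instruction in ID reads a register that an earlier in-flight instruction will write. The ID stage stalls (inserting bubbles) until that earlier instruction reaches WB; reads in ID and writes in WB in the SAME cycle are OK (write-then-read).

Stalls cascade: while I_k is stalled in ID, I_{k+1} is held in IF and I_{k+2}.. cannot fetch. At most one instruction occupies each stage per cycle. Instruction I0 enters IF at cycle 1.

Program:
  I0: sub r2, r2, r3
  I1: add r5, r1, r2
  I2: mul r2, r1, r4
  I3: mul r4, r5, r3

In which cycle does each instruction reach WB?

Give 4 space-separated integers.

I0 sub r2 <- r2,r3: IF@1 ID@2 stall=0 (-) EX@3 MEM@4 WB@5
I1 add r5 <- r1,r2: IF@2 ID@3 stall=2 (RAW on I0.r2 (WB@5)) EX@6 MEM@7 WB@8
I2 mul r2 <- r1,r4: IF@3 ID@6 stall=0 (-) EX@7 MEM@8 WB@9
I3 mul r4 <- r5,r3: IF@6 ID@7 stall=1 (RAW on I1.r5 (WB@8)) EX@9 MEM@10 WB@11

Answer: 5 8 9 11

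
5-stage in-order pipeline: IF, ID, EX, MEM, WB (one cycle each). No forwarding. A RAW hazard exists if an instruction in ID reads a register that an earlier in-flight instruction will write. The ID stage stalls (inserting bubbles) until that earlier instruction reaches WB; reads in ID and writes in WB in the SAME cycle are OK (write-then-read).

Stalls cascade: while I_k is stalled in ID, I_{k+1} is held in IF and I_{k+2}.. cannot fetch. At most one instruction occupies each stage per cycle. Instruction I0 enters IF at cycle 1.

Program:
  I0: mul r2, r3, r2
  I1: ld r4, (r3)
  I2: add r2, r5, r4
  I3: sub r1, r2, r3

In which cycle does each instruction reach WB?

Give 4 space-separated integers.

Answer: 5 6 9 12

Derivation:
I0 mul r2 <- r3,r2: IF@1 ID@2 stall=0 (-) EX@3 MEM@4 WB@5
I1 ld r4 <- r3: IF@2 ID@3 stall=0 (-) EX@4 MEM@5 WB@6
I2 add r2 <- r5,r4: IF@3 ID@4 stall=2 (RAW on I1.r4 (WB@6)) EX@7 MEM@8 WB@9
I3 sub r1 <- r2,r3: IF@4 ID@7 stall=2 (RAW on I2.r2 (WB@9)) EX@10 MEM@11 WB@12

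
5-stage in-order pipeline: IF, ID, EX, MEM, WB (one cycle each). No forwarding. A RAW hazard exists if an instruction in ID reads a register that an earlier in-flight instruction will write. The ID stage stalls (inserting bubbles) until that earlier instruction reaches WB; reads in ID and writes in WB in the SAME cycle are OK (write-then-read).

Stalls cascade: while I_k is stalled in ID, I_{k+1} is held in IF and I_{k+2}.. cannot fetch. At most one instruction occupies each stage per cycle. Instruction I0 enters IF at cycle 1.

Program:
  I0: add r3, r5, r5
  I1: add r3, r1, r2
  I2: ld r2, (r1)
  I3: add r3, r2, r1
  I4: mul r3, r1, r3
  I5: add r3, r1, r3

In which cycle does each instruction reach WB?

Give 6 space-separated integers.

Answer: 5 6 7 10 13 16

Derivation:
I0 add r3 <- r5,r5: IF@1 ID@2 stall=0 (-) EX@3 MEM@4 WB@5
I1 add r3 <- r1,r2: IF@2 ID@3 stall=0 (-) EX@4 MEM@5 WB@6
I2 ld r2 <- r1: IF@3 ID@4 stall=0 (-) EX@5 MEM@6 WB@7
I3 add r3 <- r2,r1: IF@4 ID@5 stall=2 (RAW on I2.r2 (WB@7)) EX@8 MEM@9 WB@10
I4 mul r3 <- r1,r3: IF@5 ID@8 stall=2 (RAW on I3.r3 (WB@10)) EX@11 MEM@12 WB@13
I5 add r3 <- r1,r3: IF@8 ID@11 stall=2 (RAW on I4.r3 (WB@13)) EX@14 MEM@15 WB@16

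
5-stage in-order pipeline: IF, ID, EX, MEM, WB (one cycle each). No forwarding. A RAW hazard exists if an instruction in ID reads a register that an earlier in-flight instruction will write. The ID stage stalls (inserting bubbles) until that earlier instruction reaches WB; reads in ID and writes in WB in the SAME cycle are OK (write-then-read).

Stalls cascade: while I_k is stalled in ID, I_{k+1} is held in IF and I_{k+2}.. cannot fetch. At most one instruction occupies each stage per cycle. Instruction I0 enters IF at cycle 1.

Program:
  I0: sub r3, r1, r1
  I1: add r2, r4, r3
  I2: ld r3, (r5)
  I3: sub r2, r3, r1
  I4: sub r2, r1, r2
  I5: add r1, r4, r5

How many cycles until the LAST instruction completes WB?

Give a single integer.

Answer: 16

Derivation:
I0 sub r3 <- r1,r1: IF@1 ID@2 stall=0 (-) EX@3 MEM@4 WB@5
I1 add r2 <- r4,r3: IF@2 ID@3 stall=2 (RAW on I0.r3 (WB@5)) EX@6 MEM@7 WB@8
I2 ld r3 <- r5: IF@3 ID@6 stall=0 (-) EX@7 MEM@8 WB@9
I3 sub r2 <- r3,r1: IF@6 ID@7 stall=2 (RAW on I2.r3 (WB@9)) EX@10 MEM@11 WB@12
I4 sub r2 <- r1,r2: IF@7 ID@10 stall=2 (RAW on I3.r2 (WB@12)) EX@13 MEM@14 WB@15
I5 add r1 <- r4,r5: IF@10 ID@13 stall=0 (-) EX@14 MEM@15 WB@16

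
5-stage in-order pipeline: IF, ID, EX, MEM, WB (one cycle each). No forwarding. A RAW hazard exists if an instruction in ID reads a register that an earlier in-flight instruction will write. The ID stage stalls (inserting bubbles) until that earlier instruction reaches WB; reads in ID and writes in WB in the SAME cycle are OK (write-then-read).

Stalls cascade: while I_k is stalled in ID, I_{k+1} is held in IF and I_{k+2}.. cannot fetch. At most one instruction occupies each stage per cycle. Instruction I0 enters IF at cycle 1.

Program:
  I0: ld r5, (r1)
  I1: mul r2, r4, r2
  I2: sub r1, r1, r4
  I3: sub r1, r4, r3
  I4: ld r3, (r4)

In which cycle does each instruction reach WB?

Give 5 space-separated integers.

I0 ld r5 <- r1: IF@1 ID@2 stall=0 (-) EX@3 MEM@4 WB@5
I1 mul r2 <- r4,r2: IF@2 ID@3 stall=0 (-) EX@4 MEM@5 WB@6
I2 sub r1 <- r1,r4: IF@3 ID@4 stall=0 (-) EX@5 MEM@6 WB@7
I3 sub r1 <- r4,r3: IF@4 ID@5 stall=0 (-) EX@6 MEM@7 WB@8
I4 ld r3 <- r4: IF@5 ID@6 stall=0 (-) EX@7 MEM@8 WB@9

Answer: 5 6 7 8 9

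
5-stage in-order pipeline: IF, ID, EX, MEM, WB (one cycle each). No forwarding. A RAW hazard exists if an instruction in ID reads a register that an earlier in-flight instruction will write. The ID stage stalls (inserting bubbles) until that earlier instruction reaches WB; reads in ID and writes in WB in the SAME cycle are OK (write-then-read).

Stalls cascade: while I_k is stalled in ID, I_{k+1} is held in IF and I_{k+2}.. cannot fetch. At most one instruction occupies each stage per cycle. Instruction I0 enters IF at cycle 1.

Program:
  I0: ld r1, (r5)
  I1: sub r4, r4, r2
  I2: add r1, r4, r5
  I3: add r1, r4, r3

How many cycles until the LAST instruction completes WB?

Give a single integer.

I0 ld r1 <- r5: IF@1 ID@2 stall=0 (-) EX@3 MEM@4 WB@5
I1 sub r4 <- r4,r2: IF@2 ID@3 stall=0 (-) EX@4 MEM@5 WB@6
I2 add r1 <- r4,r5: IF@3 ID@4 stall=2 (RAW on I1.r4 (WB@6)) EX@7 MEM@8 WB@9
I3 add r1 <- r4,r3: IF@4 ID@7 stall=0 (-) EX@8 MEM@9 WB@10

Answer: 10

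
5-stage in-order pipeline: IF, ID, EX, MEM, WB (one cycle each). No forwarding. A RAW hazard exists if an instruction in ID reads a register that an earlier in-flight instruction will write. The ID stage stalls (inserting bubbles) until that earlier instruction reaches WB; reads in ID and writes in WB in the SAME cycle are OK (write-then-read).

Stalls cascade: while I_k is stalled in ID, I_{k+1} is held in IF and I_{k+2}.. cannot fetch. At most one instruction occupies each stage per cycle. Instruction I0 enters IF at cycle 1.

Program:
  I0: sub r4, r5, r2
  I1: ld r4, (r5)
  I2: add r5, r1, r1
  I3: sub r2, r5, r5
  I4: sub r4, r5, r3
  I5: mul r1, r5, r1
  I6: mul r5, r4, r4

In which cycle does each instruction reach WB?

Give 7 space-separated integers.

I0 sub r4 <- r5,r2: IF@1 ID@2 stall=0 (-) EX@3 MEM@4 WB@5
I1 ld r4 <- r5: IF@2 ID@3 stall=0 (-) EX@4 MEM@5 WB@6
I2 add r5 <- r1,r1: IF@3 ID@4 stall=0 (-) EX@5 MEM@6 WB@7
I3 sub r2 <- r5,r5: IF@4 ID@5 stall=2 (RAW on I2.r5 (WB@7)) EX@8 MEM@9 WB@10
I4 sub r4 <- r5,r3: IF@5 ID@8 stall=0 (-) EX@9 MEM@10 WB@11
I5 mul r1 <- r5,r1: IF@8 ID@9 stall=0 (-) EX@10 MEM@11 WB@12
I6 mul r5 <- r4,r4: IF@9 ID@10 stall=1 (RAW on I4.r4 (WB@11)) EX@12 MEM@13 WB@14

Answer: 5 6 7 10 11 12 14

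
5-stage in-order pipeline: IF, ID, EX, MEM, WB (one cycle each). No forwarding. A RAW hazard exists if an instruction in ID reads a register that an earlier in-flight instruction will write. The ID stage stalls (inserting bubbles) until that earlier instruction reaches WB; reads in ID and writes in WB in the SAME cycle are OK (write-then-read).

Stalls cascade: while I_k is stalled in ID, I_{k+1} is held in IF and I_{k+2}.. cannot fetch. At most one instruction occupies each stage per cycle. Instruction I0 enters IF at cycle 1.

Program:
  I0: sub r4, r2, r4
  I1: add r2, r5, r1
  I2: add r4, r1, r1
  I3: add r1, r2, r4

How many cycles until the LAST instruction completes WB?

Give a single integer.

Answer: 10

Derivation:
I0 sub r4 <- r2,r4: IF@1 ID@2 stall=0 (-) EX@3 MEM@4 WB@5
I1 add r2 <- r5,r1: IF@2 ID@3 stall=0 (-) EX@4 MEM@5 WB@6
I2 add r4 <- r1,r1: IF@3 ID@4 stall=0 (-) EX@5 MEM@6 WB@7
I3 add r1 <- r2,r4: IF@4 ID@5 stall=2 (RAW on I2.r4 (WB@7)) EX@8 MEM@9 WB@10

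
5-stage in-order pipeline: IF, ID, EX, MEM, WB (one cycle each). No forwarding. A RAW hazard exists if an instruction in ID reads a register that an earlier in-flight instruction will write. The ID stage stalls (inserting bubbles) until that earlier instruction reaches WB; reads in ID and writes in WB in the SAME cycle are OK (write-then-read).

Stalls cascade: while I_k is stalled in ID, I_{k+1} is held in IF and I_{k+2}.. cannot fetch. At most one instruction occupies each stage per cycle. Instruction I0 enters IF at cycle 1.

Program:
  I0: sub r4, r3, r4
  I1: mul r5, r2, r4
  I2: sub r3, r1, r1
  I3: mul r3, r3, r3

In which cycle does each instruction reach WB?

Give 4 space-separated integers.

I0 sub r4 <- r3,r4: IF@1 ID@2 stall=0 (-) EX@3 MEM@4 WB@5
I1 mul r5 <- r2,r4: IF@2 ID@3 stall=2 (RAW on I0.r4 (WB@5)) EX@6 MEM@7 WB@8
I2 sub r3 <- r1,r1: IF@3 ID@6 stall=0 (-) EX@7 MEM@8 WB@9
I3 mul r3 <- r3,r3: IF@6 ID@7 stall=2 (RAW on I2.r3 (WB@9)) EX@10 MEM@11 WB@12

Answer: 5 8 9 12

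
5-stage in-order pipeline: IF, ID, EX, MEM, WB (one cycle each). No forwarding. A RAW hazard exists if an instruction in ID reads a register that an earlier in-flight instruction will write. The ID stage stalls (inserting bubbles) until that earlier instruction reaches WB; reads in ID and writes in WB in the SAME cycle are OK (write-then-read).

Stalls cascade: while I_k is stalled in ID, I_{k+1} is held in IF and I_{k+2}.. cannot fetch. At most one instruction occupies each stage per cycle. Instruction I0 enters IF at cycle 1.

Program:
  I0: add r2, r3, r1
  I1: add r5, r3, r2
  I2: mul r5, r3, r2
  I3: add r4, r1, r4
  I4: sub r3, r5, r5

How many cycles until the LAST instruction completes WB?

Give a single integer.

Answer: 12

Derivation:
I0 add r2 <- r3,r1: IF@1 ID@2 stall=0 (-) EX@3 MEM@4 WB@5
I1 add r5 <- r3,r2: IF@2 ID@3 stall=2 (RAW on I0.r2 (WB@5)) EX@6 MEM@7 WB@8
I2 mul r5 <- r3,r2: IF@3 ID@6 stall=0 (-) EX@7 MEM@8 WB@9
I3 add r4 <- r1,r4: IF@6 ID@7 stall=0 (-) EX@8 MEM@9 WB@10
I4 sub r3 <- r5,r5: IF@7 ID@8 stall=1 (RAW on I2.r5 (WB@9)) EX@10 MEM@11 WB@12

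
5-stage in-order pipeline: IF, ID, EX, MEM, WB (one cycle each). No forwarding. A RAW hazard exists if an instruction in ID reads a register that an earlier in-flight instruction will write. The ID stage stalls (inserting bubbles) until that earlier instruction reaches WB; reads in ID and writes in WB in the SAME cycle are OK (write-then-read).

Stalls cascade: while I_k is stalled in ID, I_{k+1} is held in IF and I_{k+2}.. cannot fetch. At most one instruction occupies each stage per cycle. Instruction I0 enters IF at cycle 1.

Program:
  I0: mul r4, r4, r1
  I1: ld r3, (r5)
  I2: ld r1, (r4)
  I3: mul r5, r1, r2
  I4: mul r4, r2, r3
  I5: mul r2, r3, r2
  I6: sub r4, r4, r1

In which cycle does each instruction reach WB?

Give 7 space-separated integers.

Answer: 5 6 8 11 12 13 15

Derivation:
I0 mul r4 <- r4,r1: IF@1 ID@2 stall=0 (-) EX@3 MEM@4 WB@5
I1 ld r3 <- r5: IF@2 ID@3 stall=0 (-) EX@4 MEM@5 WB@6
I2 ld r1 <- r4: IF@3 ID@4 stall=1 (RAW on I0.r4 (WB@5)) EX@6 MEM@7 WB@8
I3 mul r5 <- r1,r2: IF@4 ID@6 stall=2 (RAW on I2.r1 (WB@8)) EX@9 MEM@10 WB@11
I4 mul r4 <- r2,r3: IF@6 ID@9 stall=0 (-) EX@10 MEM@11 WB@12
I5 mul r2 <- r3,r2: IF@9 ID@10 stall=0 (-) EX@11 MEM@12 WB@13
I6 sub r4 <- r4,r1: IF@10 ID@11 stall=1 (RAW on I4.r4 (WB@12)) EX@13 MEM@14 WB@15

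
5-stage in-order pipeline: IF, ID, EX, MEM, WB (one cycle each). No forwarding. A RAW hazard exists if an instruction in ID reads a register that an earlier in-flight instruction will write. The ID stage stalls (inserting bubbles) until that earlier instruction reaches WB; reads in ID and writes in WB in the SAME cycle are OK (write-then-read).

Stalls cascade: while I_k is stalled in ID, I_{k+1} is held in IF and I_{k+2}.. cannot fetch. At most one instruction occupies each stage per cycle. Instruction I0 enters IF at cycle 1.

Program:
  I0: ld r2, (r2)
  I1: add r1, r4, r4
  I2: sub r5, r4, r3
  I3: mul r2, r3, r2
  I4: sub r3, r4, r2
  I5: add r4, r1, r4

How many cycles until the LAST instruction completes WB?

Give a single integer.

Answer: 12

Derivation:
I0 ld r2 <- r2: IF@1 ID@2 stall=0 (-) EX@3 MEM@4 WB@5
I1 add r1 <- r4,r4: IF@2 ID@3 stall=0 (-) EX@4 MEM@5 WB@6
I2 sub r5 <- r4,r3: IF@3 ID@4 stall=0 (-) EX@5 MEM@6 WB@7
I3 mul r2 <- r3,r2: IF@4 ID@5 stall=0 (-) EX@6 MEM@7 WB@8
I4 sub r3 <- r4,r2: IF@5 ID@6 stall=2 (RAW on I3.r2 (WB@8)) EX@9 MEM@10 WB@11
I5 add r4 <- r1,r4: IF@6 ID@9 stall=0 (-) EX@10 MEM@11 WB@12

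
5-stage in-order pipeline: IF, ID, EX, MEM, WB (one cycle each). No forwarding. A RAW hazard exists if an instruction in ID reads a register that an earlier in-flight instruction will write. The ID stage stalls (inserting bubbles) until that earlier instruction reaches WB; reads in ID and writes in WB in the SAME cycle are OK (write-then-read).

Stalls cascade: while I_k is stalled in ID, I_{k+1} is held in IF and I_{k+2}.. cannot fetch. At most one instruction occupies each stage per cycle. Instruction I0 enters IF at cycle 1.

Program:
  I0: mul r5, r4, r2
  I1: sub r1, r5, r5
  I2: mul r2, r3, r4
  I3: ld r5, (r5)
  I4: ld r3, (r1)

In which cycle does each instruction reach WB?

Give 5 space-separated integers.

Answer: 5 8 9 10 11

Derivation:
I0 mul r5 <- r4,r2: IF@1 ID@2 stall=0 (-) EX@3 MEM@4 WB@5
I1 sub r1 <- r5,r5: IF@2 ID@3 stall=2 (RAW on I0.r5 (WB@5)) EX@6 MEM@7 WB@8
I2 mul r2 <- r3,r4: IF@3 ID@6 stall=0 (-) EX@7 MEM@8 WB@9
I3 ld r5 <- r5: IF@6 ID@7 stall=0 (-) EX@8 MEM@9 WB@10
I4 ld r3 <- r1: IF@7 ID@8 stall=0 (-) EX@9 MEM@10 WB@11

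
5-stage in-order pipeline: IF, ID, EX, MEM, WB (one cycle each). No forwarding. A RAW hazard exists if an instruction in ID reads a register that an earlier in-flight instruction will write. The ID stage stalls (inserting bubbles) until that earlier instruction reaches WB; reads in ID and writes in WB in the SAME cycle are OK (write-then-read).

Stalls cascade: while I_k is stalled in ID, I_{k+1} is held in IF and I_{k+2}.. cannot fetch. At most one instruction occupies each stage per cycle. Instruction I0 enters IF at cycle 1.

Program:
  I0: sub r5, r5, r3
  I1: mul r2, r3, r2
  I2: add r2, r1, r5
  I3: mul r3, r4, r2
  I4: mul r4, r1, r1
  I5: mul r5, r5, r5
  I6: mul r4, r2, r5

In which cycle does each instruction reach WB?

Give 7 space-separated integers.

I0 sub r5 <- r5,r3: IF@1 ID@2 stall=0 (-) EX@3 MEM@4 WB@5
I1 mul r2 <- r3,r2: IF@2 ID@3 stall=0 (-) EX@4 MEM@5 WB@6
I2 add r2 <- r1,r5: IF@3 ID@4 stall=1 (RAW on I0.r5 (WB@5)) EX@6 MEM@7 WB@8
I3 mul r3 <- r4,r2: IF@4 ID@6 stall=2 (RAW on I2.r2 (WB@8)) EX@9 MEM@10 WB@11
I4 mul r4 <- r1,r1: IF@6 ID@9 stall=0 (-) EX@10 MEM@11 WB@12
I5 mul r5 <- r5,r5: IF@9 ID@10 stall=0 (-) EX@11 MEM@12 WB@13
I6 mul r4 <- r2,r5: IF@10 ID@11 stall=2 (RAW on I5.r5 (WB@13)) EX@14 MEM@15 WB@16

Answer: 5 6 8 11 12 13 16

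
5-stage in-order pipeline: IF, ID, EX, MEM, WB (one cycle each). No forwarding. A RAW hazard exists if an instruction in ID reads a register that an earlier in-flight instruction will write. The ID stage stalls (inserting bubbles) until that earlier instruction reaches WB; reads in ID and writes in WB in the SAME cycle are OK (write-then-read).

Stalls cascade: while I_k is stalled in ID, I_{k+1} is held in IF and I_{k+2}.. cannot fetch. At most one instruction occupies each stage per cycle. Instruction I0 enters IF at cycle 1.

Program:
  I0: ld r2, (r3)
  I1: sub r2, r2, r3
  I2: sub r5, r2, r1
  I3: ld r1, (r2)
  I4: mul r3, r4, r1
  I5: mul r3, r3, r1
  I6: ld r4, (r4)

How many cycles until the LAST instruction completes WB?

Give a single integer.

I0 ld r2 <- r3: IF@1 ID@2 stall=0 (-) EX@3 MEM@4 WB@5
I1 sub r2 <- r2,r3: IF@2 ID@3 stall=2 (RAW on I0.r2 (WB@5)) EX@6 MEM@7 WB@8
I2 sub r5 <- r2,r1: IF@3 ID@6 stall=2 (RAW on I1.r2 (WB@8)) EX@9 MEM@10 WB@11
I3 ld r1 <- r2: IF@6 ID@9 stall=0 (-) EX@10 MEM@11 WB@12
I4 mul r3 <- r4,r1: IF@9 ID@10 stall=2 (RAW on I3.r1 (WB@12)) EX@13 MEM@14 WB@15
I5 mul r3 <- r3,r1: IF@10 ID@13 stall=2 (RAW on I4.r3 (WB@15)) EX@16 MEM@17 WB@18
I6 ld r4 <- r4: IF@13 ID@16 stall=0 (-) EX@17 MEM@18 WB@19

Answer: 19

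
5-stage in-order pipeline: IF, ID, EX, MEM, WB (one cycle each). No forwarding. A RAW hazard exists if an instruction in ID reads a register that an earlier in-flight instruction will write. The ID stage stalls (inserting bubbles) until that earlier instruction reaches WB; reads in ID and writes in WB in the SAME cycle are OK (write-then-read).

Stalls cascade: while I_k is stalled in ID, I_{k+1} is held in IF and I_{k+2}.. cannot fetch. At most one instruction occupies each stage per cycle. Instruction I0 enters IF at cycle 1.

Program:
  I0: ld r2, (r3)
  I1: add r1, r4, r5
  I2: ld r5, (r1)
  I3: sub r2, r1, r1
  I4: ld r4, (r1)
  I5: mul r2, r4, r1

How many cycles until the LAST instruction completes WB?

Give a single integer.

Answer: 14

Derivation:
I0 ld r2 <- r3: IF@1 ID@2 stall=0 (-) EX@3 MEM@4 WB@5
I1 add r1 <- r4,r5: IF@2 ID@3 stall=0 (-) EX@4 MEM@5 WB@6
I2 ld r5 <- r1: IF@3 ID@4 stall=2 (RAW on I1.r1 (WB@6)) EX@7 MEM@8 WB@9
I3 sub r2 <- r1,r1: IF@4 ID@7 stall=0 (-) EX@8 MEM@9 WB@10
I4 ld r4 <- r1: IF@7 ID@8 stall=0 (-) EX@9 MEM@10 WB@11
I5 mul r2 <- r4,r1: IF@8 ID@9 stall=2 (RAW on I4.r4 (WB@11)) EX@12 MEM@13 WB@14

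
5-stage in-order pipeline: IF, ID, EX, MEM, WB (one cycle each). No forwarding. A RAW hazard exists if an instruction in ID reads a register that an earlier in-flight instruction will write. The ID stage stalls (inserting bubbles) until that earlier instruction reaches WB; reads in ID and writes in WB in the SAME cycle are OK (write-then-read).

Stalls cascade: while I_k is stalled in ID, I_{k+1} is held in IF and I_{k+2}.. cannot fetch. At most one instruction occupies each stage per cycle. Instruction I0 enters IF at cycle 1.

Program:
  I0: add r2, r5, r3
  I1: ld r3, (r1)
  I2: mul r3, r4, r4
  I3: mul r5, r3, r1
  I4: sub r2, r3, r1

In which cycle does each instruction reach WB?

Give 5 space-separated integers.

I0 add r2 <- r5,r3: IF@1 ID@2 stall=0 (-) EX@3 MEM@4 WB@5
I1 ld r3 <- r1: IF@2 ID@3 stall=0 (-) EX@4 MEM@5 WB@6
I2 mul r3 <- r4,r4: IF@3 ID@4 stall=0 (-) EX@5 MEM@6 WB@7
I3 mul r5 <- r3,r1: IF@4 ID@5 stall=2 (RAW on I2.r3 (WB@7)) EX@8 MEM@9 WB@10
I4 sub r2 <- r3,r1: IF@5 ID@8 stall=0 (-) EX@9 MEM@10 WB@11

Answer: 5 6 7 10 11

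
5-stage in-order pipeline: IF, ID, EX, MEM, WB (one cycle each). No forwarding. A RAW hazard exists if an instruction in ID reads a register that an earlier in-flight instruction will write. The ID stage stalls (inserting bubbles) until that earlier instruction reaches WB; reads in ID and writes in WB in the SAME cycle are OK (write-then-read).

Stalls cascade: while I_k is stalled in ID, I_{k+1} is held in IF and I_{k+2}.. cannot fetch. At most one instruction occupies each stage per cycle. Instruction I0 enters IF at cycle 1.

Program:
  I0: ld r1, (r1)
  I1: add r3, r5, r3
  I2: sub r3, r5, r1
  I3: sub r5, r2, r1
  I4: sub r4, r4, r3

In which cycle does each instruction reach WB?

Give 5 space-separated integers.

Answer: 5 6 8 9 11

Derivation:
I0 ld r1 <- r1: IF@1 ID@2 stall=0 (-) EX@3 MEM@4 WB@5
I1 add r3 <- r5,r3: IF@2 ID@3 stall=0 (-) EX@4 MEM@5 WB@6
I2 sub r3 <- r5,r1: IF@3 ID@4 stall=1 (RAW on I0.r1 (WB@5)) EX@6 MEM@7 WB@8
I3 sub r5 <- r2,r1: IF@4 ID@6 stall=0 (-) EX@7 MEM@8 WB@9
I4 sub r4 <- r4,r3: IF@6 ID@7 stall=1 (RAW on I2.r3 (WB@8)) EX@9 MEM@10 WB@11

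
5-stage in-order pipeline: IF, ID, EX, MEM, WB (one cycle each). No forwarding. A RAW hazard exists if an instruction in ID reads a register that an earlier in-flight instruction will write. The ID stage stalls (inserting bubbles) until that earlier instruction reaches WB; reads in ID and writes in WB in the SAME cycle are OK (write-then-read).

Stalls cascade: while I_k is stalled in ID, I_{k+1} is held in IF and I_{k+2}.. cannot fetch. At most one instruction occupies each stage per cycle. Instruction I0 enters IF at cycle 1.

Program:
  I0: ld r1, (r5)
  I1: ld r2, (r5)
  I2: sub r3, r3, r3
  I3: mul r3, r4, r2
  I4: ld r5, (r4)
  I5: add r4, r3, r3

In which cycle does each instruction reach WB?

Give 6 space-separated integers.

I0 ld r1 <- r5: IF@1 ID@2 stall=0 (-) EX@3 MEM@4 WB@5
I1 ld r2 <- r5: IF@2 ID@3 stall=0 (-) EX@4 MEM@5 WB@6
I2 sub r3 <- r3,r3: IF@3 ID@4 stall=0 (-) EX@5 MEM@6 WB@7
I3 mul r3 <- r4,r2: IF@4 ID@5 stall=1 (RAW on I1.r2 (WB@6)) EX@7 MEM@8 WB@9
I4 ld r5 <- r4: IF@5 ID@7 stall=0 (-) EX@8 MEM@9 WB@10
I5 add r4 <- r3,r3: IF@7 ID@8 stall=1 (RAW on I3.r3 (WB@9)) EX@10 MEM@11 WB@12

Answer: 5 6 7 9 10 12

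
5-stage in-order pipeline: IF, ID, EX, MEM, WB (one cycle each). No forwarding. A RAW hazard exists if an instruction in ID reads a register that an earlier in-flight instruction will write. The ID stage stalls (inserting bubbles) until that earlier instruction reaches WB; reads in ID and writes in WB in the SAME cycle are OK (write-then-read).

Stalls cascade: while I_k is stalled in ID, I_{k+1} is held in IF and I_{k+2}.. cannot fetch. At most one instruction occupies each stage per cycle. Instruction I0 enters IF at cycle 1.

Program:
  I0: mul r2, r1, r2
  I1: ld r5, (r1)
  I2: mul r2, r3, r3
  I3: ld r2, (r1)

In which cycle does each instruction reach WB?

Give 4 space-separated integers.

Answer: 5 6 7 8

Derivation:
I0 mul r2 <- r1,r2: IF@1 ID@2 stall=0 (-) EX@3 MEM@4 WB@5
I1 ld r5 <- r1: IF@2 ID@3 stall=0 (-) EX@4 MEM@5 WB@6
I2 mul r2 <- r3,r3: IF@3 ID@4 stall=0 (-) EX@5 MEM@6 WB@7
I3 ld r2 <- r1: IF@4 ID@5 stall=0 (-) EX@6 MEM@7 WB@8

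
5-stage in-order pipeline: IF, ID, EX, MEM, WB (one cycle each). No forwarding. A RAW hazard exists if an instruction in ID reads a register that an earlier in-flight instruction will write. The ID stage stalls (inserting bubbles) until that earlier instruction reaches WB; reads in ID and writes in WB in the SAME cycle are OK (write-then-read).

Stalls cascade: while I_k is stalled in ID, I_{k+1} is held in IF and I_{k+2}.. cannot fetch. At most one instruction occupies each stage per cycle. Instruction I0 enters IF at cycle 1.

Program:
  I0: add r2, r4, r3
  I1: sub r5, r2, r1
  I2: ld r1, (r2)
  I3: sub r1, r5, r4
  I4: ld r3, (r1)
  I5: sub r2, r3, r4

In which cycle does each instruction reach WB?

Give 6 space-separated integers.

Answer: 5 8 9 11 14 17

Derivation:
I0 add r2 <- r4,r3: IF@1 ID@2 stall=0 (-) EX@3 MEM@4 WB@5
I1 sub r5 <- r2,r1: IF@2 ID@3 stall=2 (RAW on I0.r2 (WB@5)) EX@6 MEM@7 WB@8
I2 ld r1 <- r2: IF@3 ID@6 stall=0 (-) EX@7 MEM@8 WB@9
I3 sub r1 <- r5,r4: IF@6 ID@7 stall=1 (RAW on I1.r5 (WB@8)) EX@9 MEM@10 WB@11
I4 ld r3 <- r1: IF@7 ID@9 stall=2 (RAW on I3.r1 (WB@11)) EX@12 MEM@13 WB@14
I5 sub r2 <- r3,r4: IF@9 ID@12 stall=2 (RAW on I4.r3 (WB@14)) EX@15 MEM@16 WB@17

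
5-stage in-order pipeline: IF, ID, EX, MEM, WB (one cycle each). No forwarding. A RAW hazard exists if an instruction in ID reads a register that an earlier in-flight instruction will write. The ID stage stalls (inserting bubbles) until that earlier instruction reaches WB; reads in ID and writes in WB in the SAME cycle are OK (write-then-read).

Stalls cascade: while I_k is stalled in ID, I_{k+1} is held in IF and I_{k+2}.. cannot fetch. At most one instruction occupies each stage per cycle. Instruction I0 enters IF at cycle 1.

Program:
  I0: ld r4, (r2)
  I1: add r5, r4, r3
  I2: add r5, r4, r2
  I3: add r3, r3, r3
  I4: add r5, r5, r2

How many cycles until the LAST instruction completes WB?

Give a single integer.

Answer: 12

Derivation:
I0 ld r4 <- r2: IF@1 ID@2 stall=0 (-) EX@3 MEM@4 WB@5
I1 add r5 <- r4,r3: IF@2 ID@3 stall=2 (RAW on I0.r4 (WB@5)) EX@6 MEM@7 WB@8
I2 add r5 <- r4,r2: IF@3 ID@6 stall=0 (-) EX@7 MEM@8 WB@9
I3 add r3 <- r3,r3: IF@6 ID@7 stall=0 (-) EX@8 MEM@9 WB@10
I4 add r5 <- r5,r2: IF@7 ID@8 stall=1 (RAW on I2.r5 (WB@9)) EX@10 MEM@11 WB@12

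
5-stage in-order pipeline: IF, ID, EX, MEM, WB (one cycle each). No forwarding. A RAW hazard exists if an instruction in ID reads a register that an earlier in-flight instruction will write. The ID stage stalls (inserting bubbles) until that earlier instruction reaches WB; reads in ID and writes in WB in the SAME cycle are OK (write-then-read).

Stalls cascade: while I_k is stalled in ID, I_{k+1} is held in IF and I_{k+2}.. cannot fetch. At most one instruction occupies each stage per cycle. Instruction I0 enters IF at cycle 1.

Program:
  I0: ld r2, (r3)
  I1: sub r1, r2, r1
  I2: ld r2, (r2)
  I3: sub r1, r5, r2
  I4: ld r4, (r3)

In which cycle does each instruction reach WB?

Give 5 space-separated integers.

Answer: 5 8 9 12 13

Derivation:
I0 ld r2 <- r3: IF@1 ID@2 stall=0 (-) EX@3 MEM@4 WB@5
I1 sub r1 <- r2,r1: IF@2 ID@3 stall=2 (RAW on I0.r2 (WB@5)) EX@6 MEM@7 WB@8
I2 ld r2 <- r2: IF@3 ID@6 stall=0 (-) EX@7 MEM@8 WB@9
I3 sub r1 <- r5,r2: IF@6 ID@7 stall=2 (RAW on I2.r2 (WB@9)) EX@10 MEM@11 WB@12
I4 ld r4 <- r3: IF@7 ID@10 stall=0 (-) EX@11 MEM@12 WB@13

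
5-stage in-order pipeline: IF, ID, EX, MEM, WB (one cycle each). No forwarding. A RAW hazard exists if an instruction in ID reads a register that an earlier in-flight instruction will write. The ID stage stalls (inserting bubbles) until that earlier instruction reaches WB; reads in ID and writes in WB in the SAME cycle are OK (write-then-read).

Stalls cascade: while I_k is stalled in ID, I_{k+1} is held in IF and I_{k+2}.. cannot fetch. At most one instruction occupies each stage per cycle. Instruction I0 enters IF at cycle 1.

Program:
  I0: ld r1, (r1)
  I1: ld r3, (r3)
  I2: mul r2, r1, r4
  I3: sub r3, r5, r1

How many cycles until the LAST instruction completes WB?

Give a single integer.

Answer: 9

Derivation:
I0 ld r1 <- r1: IF@1 ID@2 stall=0 (-) EX@3 MEM@4 WB@5
I1 ld r3 <- r3: IF@2 ID@3 stall=0 (-) EX@4 MEM@5 WB@6
I2 mul r2 <- r1,r4: IF@3 ID@4 stall=1 (RAW on I0.r1 (WB@5)) EX@6 MEM@7 WB@8
I3 sub r3 <- r5,r1: IF@4 ID@6 stall=0 (-) EX@7 MEM@8 WB@9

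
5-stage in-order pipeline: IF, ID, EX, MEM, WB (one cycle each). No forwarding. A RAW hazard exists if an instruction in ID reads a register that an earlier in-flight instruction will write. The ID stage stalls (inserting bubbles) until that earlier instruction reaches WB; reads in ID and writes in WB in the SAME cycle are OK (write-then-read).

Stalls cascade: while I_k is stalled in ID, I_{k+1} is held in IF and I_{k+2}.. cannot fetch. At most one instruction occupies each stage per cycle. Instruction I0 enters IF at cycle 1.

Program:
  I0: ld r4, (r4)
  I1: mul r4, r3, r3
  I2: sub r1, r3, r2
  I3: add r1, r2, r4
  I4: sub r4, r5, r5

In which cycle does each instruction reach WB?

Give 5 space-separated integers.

I0 ld r4 <- r4: IF@1 ID@2 stall=0 (-) EX@3 MEM@4 WB@5
I1 mul r4 <- r3,r3: IF@2 ID@3 stall=0 (-) EX@4 MEM@5 WB@6
I2 sub r1 <- r3,r2: IF@3 ID@4 stall=0 (-) EX@5 MEM@6 WB@7
I3 add r1 <- r2,r4: IF@4 ID@5 stall=1 (RAW on I1.r4 (WB@6)) EX@7 MEM@8 WB@9
I4 sub r4 <- r5,r5: IF@5 ID@7 stall=0 (-) EX@8 MEM@9 WB@10

Answer: 5 6 7 9 10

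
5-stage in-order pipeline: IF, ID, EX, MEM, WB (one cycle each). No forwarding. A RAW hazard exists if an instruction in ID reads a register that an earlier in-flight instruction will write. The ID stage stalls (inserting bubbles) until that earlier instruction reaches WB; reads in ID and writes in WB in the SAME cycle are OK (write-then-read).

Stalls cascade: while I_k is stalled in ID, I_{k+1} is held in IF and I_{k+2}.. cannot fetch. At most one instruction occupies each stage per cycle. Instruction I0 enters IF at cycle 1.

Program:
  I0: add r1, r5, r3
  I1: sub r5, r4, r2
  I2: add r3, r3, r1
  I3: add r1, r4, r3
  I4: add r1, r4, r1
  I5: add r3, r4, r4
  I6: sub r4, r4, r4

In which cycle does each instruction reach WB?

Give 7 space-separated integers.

Answer: 5 6 8 11 14 15 16

Derivation:
I0 add r1 <- r5,r3: IF@1 ID@2 stall=0 (-) EX@3 MEM@4 WB@5
I1 sub r5 <- r4,r2: IF@2 ID@3 stall=0 (-) EX@4 MEM@5 WB@6
I2 add r3 <- r3,r1: IF@3 ID@4 stall=1 (RAW on I0.r1 (WB@5)) EX@6 MEM@7 WB@8
I3 add r1 <- r4,r3: IF@4 ID@6 stall=2 (RAW on I2.r3 (WB@8)) EX@9 MEM@10 WB@11
I4 add r1 <- r4,r1: IF@6 ID@9 stall=2 (RAW on I3.r1 (WB@11)) EX@12 MEM@13 WB@14
I5 add r3 <- r4,r4: IF@9 ID@12 stall=0 (-) EX@13 MEM@14 WB@15
I6 sub r4 <- r4,r4: IF@12 ID@13 stall=0 (-) EX@14 MEM@15 WB@16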